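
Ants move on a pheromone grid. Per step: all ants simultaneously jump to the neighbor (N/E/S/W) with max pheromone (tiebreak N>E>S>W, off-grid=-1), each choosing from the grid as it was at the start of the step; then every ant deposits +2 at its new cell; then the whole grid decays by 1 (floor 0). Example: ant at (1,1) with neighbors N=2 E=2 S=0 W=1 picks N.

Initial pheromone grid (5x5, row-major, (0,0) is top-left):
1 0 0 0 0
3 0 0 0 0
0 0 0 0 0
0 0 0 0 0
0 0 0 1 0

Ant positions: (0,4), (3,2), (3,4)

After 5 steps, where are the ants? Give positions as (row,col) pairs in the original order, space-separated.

Step 1: ant0:(0,4)->S->(1,4) | ant1:(3,2)->N->(2,2) | ant2:(3,4)->N->(2,4)
  grid max=2 at (1,0)
Step 2: ant0:(1,4)->S->(2,4) | ant1:(2,2)->N->(1,2) | ant2:(2,4)->N->(1,4)
  grid max=2 at (1,4)
Step 3: ant0:(2,4)->N->(1,4) | ant1:(1,2)->N->(0,2) | ant2:(1,4)->S->(2,4)
  grid max=3 at (1,4)
Step 4: ant0:(1,4)->S->(2,4) | ant1:(0,2)->E->(0,3) | ant2:(2,4)->N->(1,4)
  grid max=4 at (1,4)
Step 5: ant0:(2,4)->N->(1,4) | ant1:(0,3)->E->(0,4) | ant2:(1,4)->S->(2,4)
  grid max=5 at (1,4)

(1,4) (0,4) (2,4)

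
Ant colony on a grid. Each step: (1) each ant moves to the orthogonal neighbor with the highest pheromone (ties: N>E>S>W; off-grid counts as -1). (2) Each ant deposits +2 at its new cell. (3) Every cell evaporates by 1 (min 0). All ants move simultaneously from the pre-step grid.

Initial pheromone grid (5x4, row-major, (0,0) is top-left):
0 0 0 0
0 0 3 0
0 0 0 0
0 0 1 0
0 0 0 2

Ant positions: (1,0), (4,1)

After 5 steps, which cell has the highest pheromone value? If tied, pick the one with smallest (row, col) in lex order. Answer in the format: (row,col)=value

Answer: (0,2)=1

Derivation:
Step 1: ant0:(1,0)->N->(0,0) | ant1:(4,1)->N->(3,1)
  grid max=2 at (1,2)
Step 2: ant0:(0,0)->E->(0,1) | ant1:(3,1)->N->(2,1)
  grid max=1 at (0,1)
Step 3: ant0:(0,1)->E->(0,2) | ant1:(2,1)->N->(1,1)
  grid max=1 at (0,2)
Step 4: ant0:(0,2)->E->(0,3) | ant1:(1,1)->N->(0,1)
  grid max=1 at (0,1)
Step 5: ant0:(0,3)->S->(1,3) | ant1:(0,1)->E->(0,2)
  grid max=1 at (0,2)
Final grid:
  0 0 1 0
  0 0 0 1
  0 0 0 0
  0 0 0 0
  0 0 0 0
Max pheromone 1 at (0,2)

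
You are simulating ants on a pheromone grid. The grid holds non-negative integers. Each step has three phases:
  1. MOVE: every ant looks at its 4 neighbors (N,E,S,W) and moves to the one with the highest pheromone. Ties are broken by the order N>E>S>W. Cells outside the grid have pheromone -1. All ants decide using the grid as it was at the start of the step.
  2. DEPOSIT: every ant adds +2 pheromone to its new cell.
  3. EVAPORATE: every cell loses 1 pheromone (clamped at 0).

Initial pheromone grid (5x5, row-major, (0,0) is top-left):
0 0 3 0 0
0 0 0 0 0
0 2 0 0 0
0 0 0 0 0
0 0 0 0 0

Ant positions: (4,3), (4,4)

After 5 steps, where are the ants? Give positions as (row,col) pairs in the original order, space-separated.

Step 1: ant0:(4,3)->N->(3,3) | ant1:(4,4)->N->(3,4)
  grid max=2 at (0,2)
Step 2: ant0:(3,3)->E->(3,4) | ant1:(3,4)->W->(3,3)
  grid max=2 at (3,3)
Step 3: ant0:(3,4)->W->(3,3) | ant1:(3,3)->E->(3,4)
  grid max=3 at (3,3)
Step 4: ant0:(3,3)->E->(3,4) | ant1:(3,4)->W->(3,3)
  grid max=4 at (3,3)
Step 5: ant0:(3,4)->W->(3,3) | ant1:(3,3)->E->(3,4)
  grid max=5 at (3,3)

(3,3) (3,4)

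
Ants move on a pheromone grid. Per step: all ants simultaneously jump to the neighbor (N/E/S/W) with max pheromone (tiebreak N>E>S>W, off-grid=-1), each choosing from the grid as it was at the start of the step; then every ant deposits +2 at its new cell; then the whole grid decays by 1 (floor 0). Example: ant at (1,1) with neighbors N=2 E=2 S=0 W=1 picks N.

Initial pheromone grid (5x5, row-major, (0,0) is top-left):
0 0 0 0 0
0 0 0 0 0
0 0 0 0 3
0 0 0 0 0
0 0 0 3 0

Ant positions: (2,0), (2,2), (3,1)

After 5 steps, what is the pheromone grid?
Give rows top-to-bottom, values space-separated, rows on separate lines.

After step 1: ants at (1,0),(1,2),(2,1)
  0 0 0 0 0
  1 0 1 0 0
  0 1 0 0 2
  0 0 0 0 0
  0 0 0 2 0
After step 2: ants at (0,0),(0,2),(1,1)
  1 0 1 0 0
  0 1 0 0 0
  0 0 0 0 1
  0 0 0 0 0
  0 0 0 1 0
After step 3: ants at (0,1),(0,3),(0,1)
  0 3 0 1 0
  0 0 0 0 0
  0 0 0 0 0
  0 0 0 0 0
  0 0 0 0 0
After step 4: ants at (0,2),(0,4),(0,2)
  0 2 3 0 1
  0 0 0 0 0
  0 0 0 0 0
  0 0 0 0 0
  0 0 0 0 0
After step 5: ants at (0,1),(1,4),(0,1)
  0 5 2 0 0
  0 0 0 0 1
  0 0 0 0 0
  0 0 0 0 0
  0 0 0 0 0

0 5 2 0 0
0 0 0 0 1
0 0 0 0 0
0 0 0 0 0
0 0 0 0 0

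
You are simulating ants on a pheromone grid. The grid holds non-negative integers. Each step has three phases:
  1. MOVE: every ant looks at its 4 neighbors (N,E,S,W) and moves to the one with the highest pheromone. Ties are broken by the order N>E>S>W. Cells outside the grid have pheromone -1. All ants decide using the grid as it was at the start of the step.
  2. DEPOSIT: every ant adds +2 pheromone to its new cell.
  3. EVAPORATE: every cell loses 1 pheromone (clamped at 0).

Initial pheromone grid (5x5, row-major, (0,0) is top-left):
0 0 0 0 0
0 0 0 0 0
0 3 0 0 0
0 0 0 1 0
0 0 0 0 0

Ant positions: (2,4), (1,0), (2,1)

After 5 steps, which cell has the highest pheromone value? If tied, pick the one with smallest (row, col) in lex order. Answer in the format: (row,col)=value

Answer: (0,3)=2

Derivation:
Step 1: ant0:(2,4)->N->(1,4) | ant1:(1,0)->N->(0,0) | ant2:(2,1)->N->(1,1)
  grid max=2 at (2,1)
Step 2: ant0:(1,4)->N->(0,4) | ant1:(0,0)->E->(0,1) | ant2:(1,1)->S->(2,1)
  grid max=3 at (2,1)
Step 3: ant0:(0,4)->S->(1,4) | ant1:(0,1)->E->(0,2) | ant2:(2,1)->N->(1,1)
  grid max=2 at (2,1)
Step 4: ant0:(1,4)->N->(0,4) | ant1:(0,2)->E->(0,3) | ant2:(1,1)->S->(2,1)
  grid max=3 at (2,1)
Step 5: ant0:(0,4)->W->(0,3) | ant1:(0,3)->E->(0,4) | ant2:(2,1)->N->(1,1)
  grid max=2 at (0,3)
Final grid:
  0 0 0 2 2
  0 1 0 0 0
  0 2 0 0 0
  0 0 0 0 0
  0 0 0 0 0
Max pheromone 2 at (0,3)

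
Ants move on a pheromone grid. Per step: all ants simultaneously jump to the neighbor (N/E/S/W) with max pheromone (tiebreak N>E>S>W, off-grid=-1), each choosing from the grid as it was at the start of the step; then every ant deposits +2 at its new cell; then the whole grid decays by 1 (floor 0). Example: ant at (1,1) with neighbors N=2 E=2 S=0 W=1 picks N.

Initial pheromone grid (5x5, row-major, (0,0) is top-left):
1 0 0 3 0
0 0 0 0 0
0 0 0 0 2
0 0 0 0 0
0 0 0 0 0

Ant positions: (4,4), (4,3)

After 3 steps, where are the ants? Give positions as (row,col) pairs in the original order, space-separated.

Step 1: ant0:(4,4)->N->(3,4) | ant1:(4,3)->N->(3,3)
  grid max=2 at (0,3)
Step 2: ant0:(3,4)->N->(2,4) | ant1:(3,3)->E->(3,4)
  grid max=2 at (2,4)
Step 3: ant0:(2,4)->S->(3,4) | ant1:(3,4)->N->(2,4)
  grid max=3 at (2,4)

(3,4) (2,4)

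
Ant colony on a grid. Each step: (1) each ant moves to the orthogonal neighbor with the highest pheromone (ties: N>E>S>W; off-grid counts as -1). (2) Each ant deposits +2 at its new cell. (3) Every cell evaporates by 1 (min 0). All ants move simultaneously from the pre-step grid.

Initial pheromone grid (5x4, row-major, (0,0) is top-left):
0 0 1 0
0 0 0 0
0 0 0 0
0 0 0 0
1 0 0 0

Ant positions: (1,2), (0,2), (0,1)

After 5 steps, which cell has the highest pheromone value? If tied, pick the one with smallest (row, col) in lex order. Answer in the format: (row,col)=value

Answer: (0,2)=12

Derivation:
Step 1: ant0:(1,2)->N->(0,2) | ant1:(0,2)->E->(0,3) | ant2:(0,1)->E->(0,2)
  grid max=4 at (0,2)
Step 2: ant0:(0,2)->E->(0,3) | ant1:(0,3)->W->(0,2) | ant2:(0,2)->E->(0,3)
  grid max=5 at (0,2)
Step 3: ant0:(0,3)->W->(0,2) | ant1:(0,2)->E->(0,3) | ant2:(0,3)->W->(0,2)
  grid max=8 at (0,2)
Step 4: ant0:(0,2)->E->(0,3) | ant1:(0,3)->W->(0,2) | ant2:(0,2)->E->(0,3)
  grid max=9 at (0,2)
Step 5: ant0:(0,3)->W->(0,2) | ant1:(0,2)->E->(0,3) | ant2:(0,3)->W->(0,2)
  grid max=12 at (0,2)
Final grid:
  0 0 12 9
  0 0 0 0
  0 0 0 0
  0 0 0 0
  0 0 0 0
Max pheromone 12 at (0,2)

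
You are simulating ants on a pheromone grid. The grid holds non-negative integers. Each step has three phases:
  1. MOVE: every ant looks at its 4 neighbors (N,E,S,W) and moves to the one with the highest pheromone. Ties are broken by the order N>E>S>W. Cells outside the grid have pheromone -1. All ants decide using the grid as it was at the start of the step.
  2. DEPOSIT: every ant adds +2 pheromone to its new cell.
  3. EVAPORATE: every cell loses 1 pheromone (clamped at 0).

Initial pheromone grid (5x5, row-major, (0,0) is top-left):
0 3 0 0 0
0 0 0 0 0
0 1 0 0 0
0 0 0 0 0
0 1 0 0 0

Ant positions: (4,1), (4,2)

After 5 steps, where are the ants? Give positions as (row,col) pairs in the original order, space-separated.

Step 1: ant0:(4,1)->N->(3,1) | ant1:(4,2)->W->(4,1)
  grid max=2 at (0,1)
Step 2: ant0:(3,1)->S->(4,1) | ant1:(4,1)->N->(3,1)
  grid max=3 at (4,1)
Step 3: ant0:(4,1)->N->(3,1) | ant1:(3,1)->S->(4,1)
  grid max=4 at (4,1)
Step 4: ant0:(3,1)->S->(4,1) | ant1:(4,1)->N->(3,1)
  grid max=5 at (4,1)
Step 5: ant0:(4,1)->N->(3,1) | ant1:(3,1)->S->(4,1)
  grid max=6 at (4,1)

(3,1) (4,1)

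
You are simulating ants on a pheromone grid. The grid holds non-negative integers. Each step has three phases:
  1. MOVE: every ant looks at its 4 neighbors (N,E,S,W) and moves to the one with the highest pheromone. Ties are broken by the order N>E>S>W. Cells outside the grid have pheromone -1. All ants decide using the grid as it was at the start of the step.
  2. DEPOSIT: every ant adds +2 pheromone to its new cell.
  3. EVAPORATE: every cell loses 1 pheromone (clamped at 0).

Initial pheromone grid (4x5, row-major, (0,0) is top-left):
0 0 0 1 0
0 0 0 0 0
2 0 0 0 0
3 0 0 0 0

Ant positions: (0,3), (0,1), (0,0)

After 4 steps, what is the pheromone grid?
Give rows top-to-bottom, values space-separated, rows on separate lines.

After step 1: ants at (0,4),(0,2),(0,1)
  0 1 1 0 1
  0 0 0 0 0
  1 0 0 0 0
  2 0 0 0 0
After step 2: ants at (1,4),(0,1),(0,2)
  0 2 2 0 0
  0 0 0 0 1
  0 0 0 0 0
  1 0 0 0 0
After step 3: ants at (0,4),(0,2),(0,1)
  0 3 3 0 1
  0 0 0 0 0
  0 0 0 0 0
  0 0 0 0 0
After step 4: ants at (1,4),(0,1),(0,2)
  0 4 4 0 0
  0 0 0 0 1
  0 0 0 0 0
  0 0 0 0 0

0 4 4 0 0
0 0 0 0 1
0 0 0 0 0
0 0 0 0 0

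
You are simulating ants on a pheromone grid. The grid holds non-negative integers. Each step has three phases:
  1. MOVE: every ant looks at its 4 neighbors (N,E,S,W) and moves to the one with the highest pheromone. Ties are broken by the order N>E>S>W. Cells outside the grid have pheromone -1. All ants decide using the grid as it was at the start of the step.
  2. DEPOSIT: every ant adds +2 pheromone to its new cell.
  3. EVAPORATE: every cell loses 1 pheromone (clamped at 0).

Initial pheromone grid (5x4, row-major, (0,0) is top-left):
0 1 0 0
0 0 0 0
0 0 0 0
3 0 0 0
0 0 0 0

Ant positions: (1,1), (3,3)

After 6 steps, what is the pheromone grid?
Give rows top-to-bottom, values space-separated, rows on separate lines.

After step 1: ants at (0,1),(2,3)
  0 2 0 0
  0 0 0 0
  0 0 0 1
  2 0 0 0
  0 0 0 0
After step 2: ants at (0,2),(1,3)
  0 1 1 0
  0 0 0 1
  0 0 0 0
  1 0 0 0
  0 0 0 0
After step 3: ants at (0,1),(0,3)
  0 2 0 1
  0 0 0 0
  0 0 0 0
  0 0 0 0
  0 0 0 0
After step 4: ants at (0,2),(1,3)
  0 1 1 0
  0 0 0 1
  0 0 0 0
  0 0 0 0
  0 0 0 0
After step 5: ants at (0,1),(0,3)
  0 2 0 1
  0 0 0 0
  0 0 0 0
  0 0 0 0
  0 0 0 0
After step 6: ants at (0,2),(1,3)
  0 1 1 0
  0 0 0 1
  0 0 0 0
  0 0 0 0
  0 0 0 0

0 1 1 0
0 0 0 1
0 0 0 0
0 0 0 0
0 0 0 0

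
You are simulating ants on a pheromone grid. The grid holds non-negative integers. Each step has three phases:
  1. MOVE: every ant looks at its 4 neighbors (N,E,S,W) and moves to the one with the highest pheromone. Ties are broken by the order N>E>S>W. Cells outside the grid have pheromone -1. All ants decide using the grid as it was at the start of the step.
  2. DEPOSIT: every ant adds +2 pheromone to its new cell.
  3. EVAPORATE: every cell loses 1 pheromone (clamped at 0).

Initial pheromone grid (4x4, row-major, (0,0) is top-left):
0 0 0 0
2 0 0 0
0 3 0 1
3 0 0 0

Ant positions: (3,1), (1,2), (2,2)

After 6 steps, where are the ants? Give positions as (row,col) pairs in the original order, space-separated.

Step 1: ant0:(3,1)->N->(2,1) | ant1:(1,2)->N->(0,2) | ant2:(2,2)->W->(2,1)
  grid max=6 at (2,1)
Step 2: ant0:(2,1)->N->(1,1) | ant1:(0,2)->E->(0,3) | ant2:(2,1)->N->(1,1)
  grid max=5 at (2,1)
Step 3: ant0:(1,1)->S->(2,1) | ant1:(0,3)->S->(1,3) | ant2:(1,1)->S->(2,1)
  grid max=8 at (2,1)
Step 4: ant0:(2,1)->N->(1,1) | ant1:(1,3)->N->(0,3) | ant2:(2,1)->N->(1,1)
  grid max=7 at (2,1)
Step 5: ant0:(1,1)->S->(2,1) | ant1:(0,3)->S->(1,3) | ant2:(1,1)->S->(2,1)
  grid max=10 at (2,1)
Step 6: ant0:(2,1)->N->(1,1) | ant1:(1,3)->N->(0,3) | ant2:(2,1)->N->(1,1)
  grid max=9 at (2,1)

(1,1) (0,3) (1,1)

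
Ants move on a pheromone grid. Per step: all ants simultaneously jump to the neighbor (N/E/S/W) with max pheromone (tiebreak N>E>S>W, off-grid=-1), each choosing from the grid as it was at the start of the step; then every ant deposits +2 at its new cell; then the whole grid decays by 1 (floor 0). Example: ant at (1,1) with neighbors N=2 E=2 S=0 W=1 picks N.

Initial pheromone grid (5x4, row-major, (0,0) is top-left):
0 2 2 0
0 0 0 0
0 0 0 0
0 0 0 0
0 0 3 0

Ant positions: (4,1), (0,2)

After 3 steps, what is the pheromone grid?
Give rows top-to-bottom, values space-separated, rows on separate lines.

After step 1: ants at (4,2),(0,1)
  0 3 1 0
  0 0 0 0
  0 0 0 0
  0 0 0 0
  0 0 4 0
After step 2: ants at (3,2),(0,2)
  0 2 2 0
  0 0 0 0
  0 0 0 0
  0 0 1 0
  0 0 3 0
After step 3: ants at (4,2),(0,1)
  0 3 1 0
  0 0 0 0
  0 0 0 0
  0 0 0 0
  0 0 4 0

0 3 1 0
0 0 0 0
0 0 0 0
0 0 0 0
0 0 4 0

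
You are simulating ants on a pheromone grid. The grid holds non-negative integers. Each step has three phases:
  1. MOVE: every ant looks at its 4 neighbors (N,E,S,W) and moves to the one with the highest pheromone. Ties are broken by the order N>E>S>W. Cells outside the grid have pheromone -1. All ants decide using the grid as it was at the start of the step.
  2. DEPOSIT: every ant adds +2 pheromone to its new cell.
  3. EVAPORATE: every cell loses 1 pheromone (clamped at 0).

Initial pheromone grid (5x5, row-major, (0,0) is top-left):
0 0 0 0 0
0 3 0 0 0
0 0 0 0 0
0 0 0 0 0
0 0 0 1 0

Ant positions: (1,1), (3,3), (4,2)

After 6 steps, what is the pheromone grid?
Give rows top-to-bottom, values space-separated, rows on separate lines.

After step 1: ants at (0,1),(4,3),(4,3)
  0 1 0 0 0
  0 2 0 0 0
  0 0 0 0 0
  0 0 0 0 0
  0 0 0 4 0
After step 2: ants at (1,1),(3,3),(3,3)
  0 0 0 0 0
  0 3 0 0 0
  0 0 0 0 0
  0 0 0 3 0
  0 0 0 3 0
After step 3: ants at (0,1),(4,3),(4,3)
  0 1 0 0 0
  0 2 0 0 0
  0 0 0 0 0
  0 0 0 2 0
  0 0 0 6 0
After step 4: ants at (1,1),(3,3),(3,3)
  0 0 0 0 0
  0 3 0 0 0
  0 0 0 0 0
  0 0 0 5 0
  0 0 0 5 0
After step 5: ants at (0,1),(4,3),(4,3)
  0 1 0 0 0
  0 2 0 0 0
  0 0 0 0 0
  0 0 0 4 0
  0 0 0 8 0
After step 6: ants at (1,1),(3,3),(3,3)
  0 0 0 0 0
  0 3 0 0 0
  0 0 0 0 0
  0 0 0 7 0
  0 0 0 7 0

0 0 0 0 0
0 3 0 0 0
0 0 0 0 0
0 0 0 7 0
0 0 0 7 0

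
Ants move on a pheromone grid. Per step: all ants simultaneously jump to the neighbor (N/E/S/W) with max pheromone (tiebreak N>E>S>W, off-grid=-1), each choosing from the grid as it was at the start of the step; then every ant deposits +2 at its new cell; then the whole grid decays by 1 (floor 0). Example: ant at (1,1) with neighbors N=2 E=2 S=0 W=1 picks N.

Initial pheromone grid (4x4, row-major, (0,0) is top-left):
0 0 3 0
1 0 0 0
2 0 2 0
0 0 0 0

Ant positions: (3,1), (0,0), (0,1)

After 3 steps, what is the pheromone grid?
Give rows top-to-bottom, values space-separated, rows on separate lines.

After step 1: ants at (2,1),(1,0),(0,2)
  0 0 4 0
  2 0 0 0
  1 1 1 0
  0 0 0 0
After step 2: ants at (2,2),(2,0),(0,3)
  0 0 3 1
  1 0 0 0
  2 0 2 0
  0 0 0 0
After step 3: ants at (1,2),(1,0),(0,2)
  0 0 4 0
  2 0 1 0
  1 0 1 0
  0 0 0 0

0 0 4 0
2 0 1 0
1 0 1 0
0 0 0 0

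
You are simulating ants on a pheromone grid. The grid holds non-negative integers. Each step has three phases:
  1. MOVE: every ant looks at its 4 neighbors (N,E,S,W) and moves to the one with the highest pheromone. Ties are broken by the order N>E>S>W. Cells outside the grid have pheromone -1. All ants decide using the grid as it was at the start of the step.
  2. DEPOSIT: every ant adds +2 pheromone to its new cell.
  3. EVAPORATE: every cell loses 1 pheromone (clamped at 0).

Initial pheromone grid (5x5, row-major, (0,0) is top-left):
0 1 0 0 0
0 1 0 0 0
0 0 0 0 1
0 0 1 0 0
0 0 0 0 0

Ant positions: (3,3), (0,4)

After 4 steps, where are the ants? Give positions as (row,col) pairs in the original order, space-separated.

Step 1: ant0:(3,3)->W->(3,2) | ant1:(0,4)->S->(1,4)
  grid max=2 at (3,2)
Step 2: ant0:(3,2)->N->(2,2) | ant1:(1,4)->N->(0,4)
  grid max=1 at (0,4)
Step 3: ant0:(2,2)->S->(3,2) | ant1:(0,4)->S->(1,4)
  grid max=2 at (3,2)
Step 4: ant0:(3,2)->N->(2,2) | ant1:(1,4)->N->(0,4)
  grid max=1 at (0,4)

(2,2) (0,4)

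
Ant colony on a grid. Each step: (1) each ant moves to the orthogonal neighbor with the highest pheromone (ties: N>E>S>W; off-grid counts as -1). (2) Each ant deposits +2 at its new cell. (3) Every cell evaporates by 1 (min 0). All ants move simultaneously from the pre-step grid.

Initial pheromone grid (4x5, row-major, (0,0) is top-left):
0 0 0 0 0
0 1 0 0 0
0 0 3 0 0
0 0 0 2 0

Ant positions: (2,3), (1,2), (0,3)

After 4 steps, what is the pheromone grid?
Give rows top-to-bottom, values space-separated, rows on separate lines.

After step 1: ants at (2,2),(2,2),(0,4)
  0 0 0 0 1
  0 0 0 0 0
  0 0 6 0 0
  0 0 0 1 0
After step 2: ants at (1,2),(1,2),(1,4)
  0 0 0 0 0
  0 0 3 0 1
  0 0 5 0 0
  0 0 0 0 0
After step 3: ants at (2,2),(2,2),(0,4)
  0 0 0 0 1
  0 0 2 0 0
  0 0 8 0 0
  0 0 0 0 0
After step 4: ants at (1,2),(1,2),(1,4)
  0 0 0 0 0
  0 0 5 0 1
  0 0 7 0 0
  0 0 0 0 0

0 0 0 0 0
0 0 5 0 1
0 0 7 0 0
0 0 0 0 0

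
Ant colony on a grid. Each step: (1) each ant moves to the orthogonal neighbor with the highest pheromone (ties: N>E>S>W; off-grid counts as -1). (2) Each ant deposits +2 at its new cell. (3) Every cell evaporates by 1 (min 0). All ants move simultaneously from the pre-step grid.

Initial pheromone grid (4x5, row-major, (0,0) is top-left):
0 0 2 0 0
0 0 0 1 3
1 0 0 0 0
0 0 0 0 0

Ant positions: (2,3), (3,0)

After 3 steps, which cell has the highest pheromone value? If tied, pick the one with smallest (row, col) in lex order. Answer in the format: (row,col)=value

Step 1: ant0:(2,3)->N->(1,3) | ant1:(3,0)->N->(2,0)
  grid max=2 at (1,3)
Step 2: ant0:(1,3)->E->(1,4) | ant1:(2,0)->N->(1,0)
  grid max=3 at (1,4)
Step 3: ant0:(1,4)->W->(1,3) | ant1:(1,0)->S->(2,0)
  grid max=2 at (1,3)
Final grid:
  0 0 0 0 0
  0 0 0 2 2
  2 0 0 0 0
  0 0 0 0 0
Max pheromone 2 at (1,3)

Answer: (1,3)=2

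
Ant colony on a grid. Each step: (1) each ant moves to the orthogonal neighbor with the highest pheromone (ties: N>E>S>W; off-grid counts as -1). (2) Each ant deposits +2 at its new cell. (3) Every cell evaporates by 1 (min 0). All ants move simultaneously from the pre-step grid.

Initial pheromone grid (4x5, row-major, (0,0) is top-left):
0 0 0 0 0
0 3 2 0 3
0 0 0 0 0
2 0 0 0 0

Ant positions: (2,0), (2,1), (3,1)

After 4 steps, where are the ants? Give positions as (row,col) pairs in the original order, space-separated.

Step 1: ant0:(2,0)->S->(3,0) | ant1:(2,1)->N->(1,1) | ant2:(3,1)->W->(3,0)
  grid max=5 at (3,0)
Step 2: ant0:(3,0)->N->(2,0) | ant1:(1,1)->E->(1,2) | ant2:(3,0)->N->(2,0)
  grid max=4 at (3,0)
Step 3: ant0:(2,0)->S->(3,0) | ant1:(1,2)->W->(1,1) | ant2:(2,0)->S->(3,0)
  grid max=7 at (3,0)
Step 4: ant0:(3,0)->N->(2,0) | ant1:(1,1)->E->(1,2) | ant2:(3,0)->N->(2,0)
  grid max=6 at (3,0)

(2,0) (1,2) (2,0)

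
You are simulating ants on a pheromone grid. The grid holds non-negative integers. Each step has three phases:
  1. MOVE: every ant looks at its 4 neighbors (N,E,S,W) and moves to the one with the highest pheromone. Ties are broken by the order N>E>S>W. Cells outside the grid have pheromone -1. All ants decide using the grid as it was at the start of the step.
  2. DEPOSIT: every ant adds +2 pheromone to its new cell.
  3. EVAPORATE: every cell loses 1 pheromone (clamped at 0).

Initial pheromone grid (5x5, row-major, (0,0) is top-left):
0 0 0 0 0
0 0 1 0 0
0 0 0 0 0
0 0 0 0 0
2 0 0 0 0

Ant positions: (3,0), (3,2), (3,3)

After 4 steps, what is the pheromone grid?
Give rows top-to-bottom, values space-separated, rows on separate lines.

After step 1: ants at (4,0),(2,2),(2,3)
  0 0 0 0 0
  0 0 0 0 0
  0 0 1 1 0
  0 0 0 0 0
  3 0 0 0 0
After step 2: ants at (3,0),(2,3),(2,2)
  0 0 0 0 0
  0 0 0 0 0
  0 0 2 2 0
  1 0 0 0 0
  2 0 0 0 0
After step 3: ants at (4,0),(2,2),(2,3)
  0 0 0 0 0
  0 0 0 0 0
  0 0 3 3 0
  0 0 0 0 0
  3 0 0 0 0
After step 4: ants at (3,0),(2,3),(2,2)
  0 0 0 0 0
  0 0 0 0 0
  0 0 4 4 0
  1 0 0 0 0
  2 0 0 0 0

0 0 0 0 0
0 0 0 0 0
0 0 4 4 0
1 0 0 0 0
2 0 0 0 0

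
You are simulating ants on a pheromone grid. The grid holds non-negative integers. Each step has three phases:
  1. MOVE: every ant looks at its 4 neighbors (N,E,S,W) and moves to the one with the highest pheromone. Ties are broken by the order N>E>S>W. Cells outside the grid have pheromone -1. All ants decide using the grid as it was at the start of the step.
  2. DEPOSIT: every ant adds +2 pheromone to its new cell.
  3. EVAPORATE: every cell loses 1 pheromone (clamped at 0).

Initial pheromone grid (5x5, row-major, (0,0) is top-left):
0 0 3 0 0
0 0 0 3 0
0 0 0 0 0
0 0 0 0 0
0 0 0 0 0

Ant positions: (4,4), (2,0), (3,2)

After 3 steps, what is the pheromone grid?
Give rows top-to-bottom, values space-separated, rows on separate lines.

After step 1: ants at (3,4),(1,0),(2,2)
  0 0 2 0 0
  1 0 0 2 0
  0 0 1 0 0
  0 0 0 0 1
  0 0 0 0 0
After step 2: ants at (2,4),(0,0),(1,2)
  1 0 1 0 0
  0 0 1 1 0
  0 0 0 0 1
  0 0 0 0 0
  0 0 0 0 0
After step 3: ants at (1,4),(0,1),(0,2)
  0 1 2 0 0
  0 0 0 0 1
  0 0 0 0 0
  0 0 0 0 0
  0 0 0 0 0

0 1 2 0 0
0 0 0 0 1
0 0 0 0 0
0 0 0 0 0
0 0 0 0 0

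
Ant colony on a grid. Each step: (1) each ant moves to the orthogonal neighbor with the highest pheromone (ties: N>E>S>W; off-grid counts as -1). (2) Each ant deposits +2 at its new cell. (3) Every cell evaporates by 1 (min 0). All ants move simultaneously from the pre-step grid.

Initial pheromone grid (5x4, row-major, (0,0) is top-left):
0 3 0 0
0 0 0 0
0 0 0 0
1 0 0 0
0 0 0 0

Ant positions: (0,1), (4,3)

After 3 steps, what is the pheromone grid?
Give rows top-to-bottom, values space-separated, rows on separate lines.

After step 1: ants at (0,2),(3,3)
  0 2 1 0
  0 0 0 0
  0 0 0 0
  0 0 0 1
  0 0 0 0
After step 2: ants at (0,1),(2,3)
  0 3 0 0
  0 0 0 0
  0 0 0 1
  0 0 0 0
  0 0 0 0
After step 3: ants at (0,2),(1,3)
  0 2 1 0
  0 0 0 1
  0 0 0 0
  0 0 0 0
  0 0 0 0

0 2 1 0
0 0 0 1
0 0 0 0
0 0 0 0
0 0 0 0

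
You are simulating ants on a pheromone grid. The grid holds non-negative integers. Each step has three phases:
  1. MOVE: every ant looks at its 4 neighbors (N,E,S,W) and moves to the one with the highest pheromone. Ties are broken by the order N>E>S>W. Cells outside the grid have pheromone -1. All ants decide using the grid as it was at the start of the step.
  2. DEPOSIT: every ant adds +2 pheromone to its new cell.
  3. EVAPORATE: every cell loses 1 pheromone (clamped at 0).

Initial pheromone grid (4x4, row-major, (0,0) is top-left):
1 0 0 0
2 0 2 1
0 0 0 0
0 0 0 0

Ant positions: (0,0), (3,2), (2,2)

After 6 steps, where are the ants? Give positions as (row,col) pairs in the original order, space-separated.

Step 1: ant0:(0,0)->S->(1,0) | ant1:(3,2)->N->(2,2) | ant2:(2,2)->N->(1,2)
  grid max=3 at (1,0)
Step 2: ant0:(1,0)->N->(0,0) | ant1:(2,2)->N->(1,2) | ant2:(1,2)->S->(2,2)
  grid max=4 at (1,2)
Step 3: ant0:(0,0)->S->(1,0) | ant1:(1,2)->S->(2,2) | ant2:(2,2)->N->(1,2)
  grid max=5 at (1,2)
Step 4: ant0:(1,0)->N->(0,0) | ant1:(2,2)->N->(1,2) | ant2:(1,2)->S->(2,2)
  grid max=6 at (1,2)
Step 5: ant0:(0,0)->S->(1,0) | ant1:(1,2)->S->(2,2) | ant2:(2,2)->N->(1,2)
  grid max=7 at (1,2)
Step 6: ant0:(1,0)->N->(0,0) | ant1:(2,2)->N->(1,2) | ant2:(1,2)->S->(2,2)
  grid max=8 at (1,2)

(0,0) (1,2) (2,2)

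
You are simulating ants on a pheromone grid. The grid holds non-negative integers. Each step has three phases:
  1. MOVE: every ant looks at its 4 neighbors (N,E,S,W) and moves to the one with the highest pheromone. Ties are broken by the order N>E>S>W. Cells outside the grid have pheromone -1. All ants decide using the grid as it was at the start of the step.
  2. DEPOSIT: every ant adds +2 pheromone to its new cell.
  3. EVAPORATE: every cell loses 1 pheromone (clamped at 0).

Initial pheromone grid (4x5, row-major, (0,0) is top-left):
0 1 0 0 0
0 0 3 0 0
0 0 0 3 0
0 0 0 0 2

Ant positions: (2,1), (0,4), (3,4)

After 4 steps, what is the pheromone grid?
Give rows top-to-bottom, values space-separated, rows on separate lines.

After step 1: ants at (1,1),(1,4),(2,4)
  0 0 0 0 0
  0 1 2 0 1
  0 0 0 2 1
  0 0 0 0 1
After step 2: ants at (1,2),(2,4),(2,3)
  0 0 0 0 0
  0 0 3 0 0
  0 0 0 3 2
  0 0 0 0 0
After step 3: ants at (0,2),(2,3),(2,4)
  0 0 1 0 0
  0 0 2 0 0
  0 0 0 4 3
  0 0 0 0 0
After step 4: ants at (1,2),(2,4),(2,3)
  0 0 0 0 0
  0 0 3 0 0
  0 0 0 5 4
  0 0 0 0 0

0 0 0 0 0
0 0 3 0 0
0 0 0 5 4
0 0 0 0 0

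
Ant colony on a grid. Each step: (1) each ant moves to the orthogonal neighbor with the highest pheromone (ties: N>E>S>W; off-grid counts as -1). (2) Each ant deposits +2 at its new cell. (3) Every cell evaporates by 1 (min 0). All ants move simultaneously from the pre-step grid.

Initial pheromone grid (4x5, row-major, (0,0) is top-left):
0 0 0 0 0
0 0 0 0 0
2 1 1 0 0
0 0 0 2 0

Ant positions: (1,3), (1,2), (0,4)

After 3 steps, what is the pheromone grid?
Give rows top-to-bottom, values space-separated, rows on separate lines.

After step 1: ants at (0,3),(2,2),(1,4)
  0 0 0 1 0
  0 0 0 0 1
  1 0 2 0 0
  0 0 0 1 0
After step 2: ants at (0,4),(1,2),(0,4)
  0 0 0 0 3
  0 0 1 0 0
  0 0 1 0 0
  0 0 0 0 0
After step 3: ants at (1,4),(2,2),(1,4)
  0 0 0 0 2
  0 0 0 0 3
  0 0 2 0 0
  0 0 0 0 0

0 0 0 0 2
0 0 0 0 3
0 0 2 0 0
0 0 0 0 0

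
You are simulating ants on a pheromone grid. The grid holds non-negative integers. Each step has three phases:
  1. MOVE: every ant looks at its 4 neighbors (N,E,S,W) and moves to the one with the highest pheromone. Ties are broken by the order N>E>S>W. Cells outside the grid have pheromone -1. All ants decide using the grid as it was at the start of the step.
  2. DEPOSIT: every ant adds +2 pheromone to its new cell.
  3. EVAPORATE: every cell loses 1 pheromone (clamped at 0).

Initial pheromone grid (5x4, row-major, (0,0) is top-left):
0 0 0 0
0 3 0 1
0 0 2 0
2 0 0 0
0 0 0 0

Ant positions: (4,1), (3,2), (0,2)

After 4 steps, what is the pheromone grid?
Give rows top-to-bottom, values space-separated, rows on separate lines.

After step 1: ants at (3,1),(2,2),(0,3)
  0 0 0 1
  0 2 0 0
  0 0 3 0
  1 1 0 0
  0 0 0 0
After step 2: ants at (3,0),(1,2),(1,3)
  0 0 0 0
  0 1 1 1
  0 0 2 0
  2 0 0 0
  0 0 0 0
After step 3: ants at (2,0),(2,2),(1,2)
  0 0 0 0
  0 0 2 0
  1 0 3 0
  1 0 0 0
  0 0 0 0
After step 4: ants at (3,0),(1,2),(2,2)
  0 0 0 0
  0 0 3 0
  0 0 4 0
  2 0 0 0
  0 0 0 0

0 0 0 0
0 0 3 0
0 0 4 0
2 0 0 0
0 0 0 0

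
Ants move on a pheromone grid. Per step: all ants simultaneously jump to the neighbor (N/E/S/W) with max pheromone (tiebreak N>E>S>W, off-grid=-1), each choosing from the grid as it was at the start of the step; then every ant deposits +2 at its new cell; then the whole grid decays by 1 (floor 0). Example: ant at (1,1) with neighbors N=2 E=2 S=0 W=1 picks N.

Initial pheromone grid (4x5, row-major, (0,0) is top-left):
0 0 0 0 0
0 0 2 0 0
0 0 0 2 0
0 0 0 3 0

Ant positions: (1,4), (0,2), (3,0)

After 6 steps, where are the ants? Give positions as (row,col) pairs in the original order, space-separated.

Step 1: ant0:(1,4)->N->(0,4) | ant1:(0,2)->S->(1,2) | ant2:(3,0)->N->(2,0)
  grid max=3 at (1,2)
Step 2: ant0:(0,4)->S->(1,4) | ant1:(1,2)->N->(0,2) | ant2:(2,0)->N->(1,0)
  grid max=2 at (1,2)
Step 3: ant0:(1,4)->N->(0,4) | ant1:(0,2)->S->(1,2) | ant2:(1,0)->N->(0,0)
  grid max=3 at (1,2)
Step 4: ant0:(0,4)->S->(1,4) | ant1:(1,2)->N->(0,2) | ant2:(0,0)->E->(0,1)
  grid max=2 at (1,2)
Step 5: ant0:(1,4)->N->(0,4) | ant1:(0,2)->S->(1,2) | ant2:(0,1)->E->(0,2)
  grid max=3 at (1,2)
Step 6: ant0:(0,4)->S->(1,4) | ant1:(1,2)->N->(0,2) | ant2:(0,2)->S->(1,2)
  grid max=4 at (1,2)

(1,4) (0,2) (1,2)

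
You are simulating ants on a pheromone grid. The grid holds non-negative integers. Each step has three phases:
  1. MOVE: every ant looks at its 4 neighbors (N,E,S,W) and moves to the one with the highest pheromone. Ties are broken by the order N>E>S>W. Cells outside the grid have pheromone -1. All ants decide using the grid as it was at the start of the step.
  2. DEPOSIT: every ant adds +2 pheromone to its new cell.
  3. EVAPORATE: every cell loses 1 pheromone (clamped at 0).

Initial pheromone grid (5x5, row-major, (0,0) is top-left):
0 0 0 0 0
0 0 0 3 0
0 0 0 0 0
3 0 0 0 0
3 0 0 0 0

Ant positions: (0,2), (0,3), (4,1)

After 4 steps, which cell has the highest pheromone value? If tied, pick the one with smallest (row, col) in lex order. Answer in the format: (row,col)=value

Answer: (1,3)=7

Derivation:
Step 1: ant0:(0,2)->E->(0,3) | ant1:(0,3)->S->(1,3) | ant2:(4,1)->W->(4,0)
  grid max=4 at (1,3)
Step 2: ant0:(0,3)->S->(1,3) | ant1:(1,3)->N->(0,3) | ant2:(4,0)->N->(3,0)
  grid max=5 at (1,3)
Step 3: ant0:(1,3)->N->(0,3) | ant1:(0,3)->S->(1,3) | ant2:(3,0)->S->(4,0)
  grid max=6 at (1,3)
Step 4: ant0:(0,3)->S->(1,3) | ant1:(1,3)->N->(0,3) | ant2:(4,0)->N->(3,0)
  grid max=7 at (1,3)
Final grid:
  0 0 0 4 0
  0 0 0 7 0
  0 0 0 0 0
  3 0 0 0 0
  3 0 0 0 0
Max pheromone 7 at (1,3)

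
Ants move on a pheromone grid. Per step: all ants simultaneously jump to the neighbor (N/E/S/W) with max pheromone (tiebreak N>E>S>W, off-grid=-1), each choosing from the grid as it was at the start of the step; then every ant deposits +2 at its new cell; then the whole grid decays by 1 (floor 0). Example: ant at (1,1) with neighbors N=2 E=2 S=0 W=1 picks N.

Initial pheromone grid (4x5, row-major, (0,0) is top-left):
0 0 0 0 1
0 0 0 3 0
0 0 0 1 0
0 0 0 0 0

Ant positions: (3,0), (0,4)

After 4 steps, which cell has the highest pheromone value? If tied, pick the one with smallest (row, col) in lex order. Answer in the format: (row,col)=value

Step 1: ant0:(3,0)->N->(2,0) | ant1:(0,4)->S->(1,4)
  grid max=2 at (1,3)
Step 2: ant0:(2,0)->N->(1,0) | ant1:(1,4)->W->(1,3)
  grid max=3 at (1,3)
Step 3: ant0:(1,0)->N->(0,0) | ant1:(1,3)->N->(0,3)
  grid max=2 at (1,3)
Step 4: ant0:(0,0)->E->(0,1) | ant1:(0,3)->S->(1,3)
  grid max=3 at (1,3)
Final grid:
  0 1 0 0 0
  0 0 0 3 0
  0 0 0 0 0
  0 0 0 0 0
Max pheromone 3 at (1,3)

Answer: (1,3)=3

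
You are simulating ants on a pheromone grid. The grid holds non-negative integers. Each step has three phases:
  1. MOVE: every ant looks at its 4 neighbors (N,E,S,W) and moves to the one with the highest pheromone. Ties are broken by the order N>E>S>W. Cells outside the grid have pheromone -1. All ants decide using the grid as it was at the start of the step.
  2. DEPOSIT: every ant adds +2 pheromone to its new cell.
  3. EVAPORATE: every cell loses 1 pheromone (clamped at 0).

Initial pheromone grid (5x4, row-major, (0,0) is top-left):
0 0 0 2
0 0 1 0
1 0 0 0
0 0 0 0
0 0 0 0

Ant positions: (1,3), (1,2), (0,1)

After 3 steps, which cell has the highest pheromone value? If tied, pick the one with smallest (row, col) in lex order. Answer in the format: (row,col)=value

Answer: (0,2)=7

Derivation:
Step 1: ant0:(1,3)->N->(0,3) | ant1:(1,2)->N->(0,2) | ant2:(0,1)->E->(0,2)
  grid max=3 at (0,2)
Step 2: ant0:(0,3)->W->(0,2) | ant1:(0,2)->E->(0,3) | ant2:(0,2)->E->(0,3)
  grid max=6 at (0,3)
Step 3: ant0:(0,2)->E->(0,3) | ant1:(0,3)->W->(0,2) | ant2:(0,3)->W->(0,2)
  grid max=7 at (0,2)
Final grid:
  0 0 7 7
  0 0 0 0
  0 0 0 0
  0 0 0 0
  0 0 0 0
Max pheromone 7 at (0,2)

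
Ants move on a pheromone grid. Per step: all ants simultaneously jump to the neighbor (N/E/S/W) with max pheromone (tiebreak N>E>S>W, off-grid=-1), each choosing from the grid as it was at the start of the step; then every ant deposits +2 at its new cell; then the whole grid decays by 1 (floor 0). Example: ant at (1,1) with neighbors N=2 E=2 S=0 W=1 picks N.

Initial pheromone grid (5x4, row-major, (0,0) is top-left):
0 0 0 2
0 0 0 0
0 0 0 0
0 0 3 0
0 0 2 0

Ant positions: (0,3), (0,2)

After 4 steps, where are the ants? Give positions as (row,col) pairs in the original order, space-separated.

Step 1: ant0:(0,3)->S->(1,3) | ant1:(0,2)->E->(0,3)
  grid max=3 at (0,3)
Step 2: ant0:(1,3)->N->(0,3) | ant1:(0,3)->S->(1,3)
  grid max=4 at (0,3)
Step 3: ant0:(0,3)->S->(1,3) | ant1:(1,3)->N->(0,3)
  grid max=5 at (0,3)
Step 4: ant0:(1,3)->N->(0,3) | ant1:(0,3)->S->(1,3)
  grid max=6 at (0,3)

(0,3) (1,3)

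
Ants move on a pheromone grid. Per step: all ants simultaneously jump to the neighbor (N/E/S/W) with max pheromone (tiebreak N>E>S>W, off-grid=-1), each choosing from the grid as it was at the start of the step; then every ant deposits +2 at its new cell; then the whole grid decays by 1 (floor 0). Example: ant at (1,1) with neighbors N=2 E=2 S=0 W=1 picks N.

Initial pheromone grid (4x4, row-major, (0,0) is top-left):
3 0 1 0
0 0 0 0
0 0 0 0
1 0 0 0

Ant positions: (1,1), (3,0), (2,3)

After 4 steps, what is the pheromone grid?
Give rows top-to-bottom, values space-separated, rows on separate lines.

After step 1: ants at (0,1),(2,0),(1,3)
  2 1 0 0
  0 0 0 1
  1 0 0 0
  0 0 0 0
After step 2: ants at (0,0),(1,0),(0,3)
  3 0 0 1
  1 0 0 0
  0 0 0 0
  0 0 0 0
After step 3: ants at (1,0),(0,0),(1,3)
  4 0 0 0
  2 0 0 1
  0 0 0 0
  0 0 0 0
After step 4: ants at (0,0),(1,0),(0,3)
  5 0 0 1
  3 0 0 0
  0 0 0 0
  0 0 0 0

5 0 0 1
3 0 0 0
0 0 0 0
0 0 0 0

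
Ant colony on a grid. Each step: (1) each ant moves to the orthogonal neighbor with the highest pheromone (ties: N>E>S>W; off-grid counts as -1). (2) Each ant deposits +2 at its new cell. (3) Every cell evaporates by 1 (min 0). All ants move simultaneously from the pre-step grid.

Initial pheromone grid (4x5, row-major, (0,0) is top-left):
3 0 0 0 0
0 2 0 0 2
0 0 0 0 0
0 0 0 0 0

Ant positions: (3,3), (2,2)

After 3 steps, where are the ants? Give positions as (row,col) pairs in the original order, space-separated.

Step 1: ant0:(3,3)->N->(2,3) | ant1:(2,2)->N->(1,2)
  grid max=2 at (0,0)
Step 2: ant0:(2,3)->N->(1,3) | ant1:(1,2)->W->(1,1)
  grid max=2 at (1,1)
Step 3: ant0:(1,3)->N->(0,3) | ant1:(1,1)->N->(0,1)
  grid max=1 at (0,1)

(0,3) (0,1)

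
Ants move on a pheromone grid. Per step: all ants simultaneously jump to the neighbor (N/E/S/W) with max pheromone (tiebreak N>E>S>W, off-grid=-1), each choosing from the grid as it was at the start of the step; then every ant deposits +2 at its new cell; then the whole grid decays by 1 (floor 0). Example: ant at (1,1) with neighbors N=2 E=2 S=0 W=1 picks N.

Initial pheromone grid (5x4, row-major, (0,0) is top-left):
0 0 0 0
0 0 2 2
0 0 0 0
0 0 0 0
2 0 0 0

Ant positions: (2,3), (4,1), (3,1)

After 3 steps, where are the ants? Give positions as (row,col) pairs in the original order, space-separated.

Step 1: ant0:(2,3)->N->(1,3) | ant1:(4,1)->W->(4,0) | ant2:(3,1)->N->(2,1)
  grid max=3 at (1,3)
Step 2: ant0:(1,3)->W->(1,2) | ant1:(4,0)->N->(3,0) | ant2:(2,1)->N->(1,1)
  grid max=2 at (1,2)
Step 3: ant0:(1,2)->E->(1,3) | ant1:(3,0)->S->(4,0) | ant2:(1,1)->E->(1,2)
  grid max=3 at (1,2)

(1,3) (4,0) (1,2)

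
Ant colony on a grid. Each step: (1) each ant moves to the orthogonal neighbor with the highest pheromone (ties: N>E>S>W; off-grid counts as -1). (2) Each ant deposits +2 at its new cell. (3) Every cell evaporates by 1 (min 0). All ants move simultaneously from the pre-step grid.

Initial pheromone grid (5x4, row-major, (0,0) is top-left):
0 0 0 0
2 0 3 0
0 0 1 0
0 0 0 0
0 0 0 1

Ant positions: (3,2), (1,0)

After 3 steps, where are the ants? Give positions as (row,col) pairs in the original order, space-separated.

Step 1: ant0:(3,2)->N->(2,2) | ant1:(1,0)->N->(0,0)
  grid max=2 at (1,2)
Step 2: ant0:(2,2)->N->(1,2) | ant1:(0,0)->S->(1,0)
  grid max=3 at (1,2)
Step 3: ant0:(1,2)->S->(2,2) | ant1:(1,0)->N->(0,0)
  grid max=2 at (1,2)

(2,2) (0,0)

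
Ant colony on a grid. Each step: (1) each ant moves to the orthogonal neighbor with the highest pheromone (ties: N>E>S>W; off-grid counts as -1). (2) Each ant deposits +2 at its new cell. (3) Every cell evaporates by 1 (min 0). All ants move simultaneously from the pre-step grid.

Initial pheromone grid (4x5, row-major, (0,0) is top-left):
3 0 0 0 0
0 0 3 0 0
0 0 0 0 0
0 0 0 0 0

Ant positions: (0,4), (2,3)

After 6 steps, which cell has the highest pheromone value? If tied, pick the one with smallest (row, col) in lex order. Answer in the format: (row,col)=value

Answer: (1,2)=7

Derivation:
Step 1: ant0:(0,4)->S->(1,4) | ant1:(2,3)->N->(1,3)
  grid max=2 at (0,0)
Step 2: ant0:(1,4)->W->(1,3) | ant1:(1,3)->W->(1,2)
  grid max=3 at (1,2)
Step 3: ant0:(1,3)->W->(1,2) | ant1:(1,2)->E->(1,3)
  grid max=4 at (1,2)
Step 4: ant0:(1,2)->E->(1,3) | ant1:(1,3)->W->(1,2)
  grid max=5 at (1,2)
Step 5: ant0:(1,3)->W->(1,2) | ant1:(1,2)->E->(1,3)
  grid max=6 at (1,2)
Step 6: ant0:(1,2)->E->(1,3) | ant1:(1,3)->W->(1,2)
  grid max=7 at (1,2)
Final grid:
  0 0 0 0 0
  0 0 7 6 0
  0 0 0 0 0
  0 0 0 0 0
Max pheromone 7 at (1,2)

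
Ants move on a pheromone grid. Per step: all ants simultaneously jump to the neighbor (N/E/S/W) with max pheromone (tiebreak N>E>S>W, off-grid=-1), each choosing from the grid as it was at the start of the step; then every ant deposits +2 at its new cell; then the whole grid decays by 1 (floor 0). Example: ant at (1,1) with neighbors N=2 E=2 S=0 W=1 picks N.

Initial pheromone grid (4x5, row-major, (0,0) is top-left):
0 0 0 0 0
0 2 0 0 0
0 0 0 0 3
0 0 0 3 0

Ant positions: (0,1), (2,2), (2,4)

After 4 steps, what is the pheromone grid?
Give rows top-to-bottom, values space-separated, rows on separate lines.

After step 1: ants at (1,1),(1,2),(1,4)
  0 0 0 0 0
  0 3 1 0 1
  0 0 0 0 2
  0 0 0 2 0
After step 2: ants at (1,2),(1,1),(2,4)
  0 0 0 0 0
  0 4 2 0 0
  0 0 0 0 3
  0 0 0 1 0
After step 3: ants at (1,1),(1,2),(1,4)
  0 0 0 0 0
  0 5 3 0 1
  0 0 0 0 2
  0 0 0 0 0
After step 4: ants at (1,2),(1,1),(2,4)
  0 0 0 0 0
  0 6 4 0 0
  0 0 0 0 3
  0 0 0 0 0

0 0 0 0 0
0 6 4 0 0
0 0 0 0 3
0 0 0 0 0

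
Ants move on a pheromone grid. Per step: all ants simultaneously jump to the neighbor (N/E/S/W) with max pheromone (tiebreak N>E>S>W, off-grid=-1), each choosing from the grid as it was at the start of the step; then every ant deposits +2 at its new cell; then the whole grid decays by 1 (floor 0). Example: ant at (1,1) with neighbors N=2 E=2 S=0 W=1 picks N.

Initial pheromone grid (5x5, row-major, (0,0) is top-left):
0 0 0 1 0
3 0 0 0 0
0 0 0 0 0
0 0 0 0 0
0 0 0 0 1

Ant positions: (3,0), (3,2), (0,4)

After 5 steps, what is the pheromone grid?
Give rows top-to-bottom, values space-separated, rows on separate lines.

After step 1: ants at (2,0),(2,2),(0,3)
  0 0 0 2 0
  2 0 0 0 0
  1 0 1 0 0
  0 0 0 0 0
  0 0 0 0 0
After step 2: ants at (1,0),(1,2),(0,4)
  0 0 0 1 1
  3 0 1 0 0
  0 0 0 0 0
  0 0 0 0 0
  0 0 0 0 0
After step 3: ants at (0,0),(0,2),(0,3)
  1 0 1 2 0
  2 0 0 0 0
  0 0 0 0 0
  0 0 0 0 0
  0 0 0 0 0
After step 4: ants at (1,0),(0,3),(0,2)
  0 0 2 3 0
  3 0 0 0 0
  0 0 0 0 0
  0 0 0 0 0
  0 0 0 0 0
After step 5: ants at (0,0),(0,2),(0,3)
  1 0 3 4 0
  2 0 0 0 0
  0 0 0 0 0
  0 0 0 0 0
  0 0 0 0 0

1 0 3 4 0
2 0 0 0 0
0 0 0 0 0
0 0 0 0 0
0 0 0 0 0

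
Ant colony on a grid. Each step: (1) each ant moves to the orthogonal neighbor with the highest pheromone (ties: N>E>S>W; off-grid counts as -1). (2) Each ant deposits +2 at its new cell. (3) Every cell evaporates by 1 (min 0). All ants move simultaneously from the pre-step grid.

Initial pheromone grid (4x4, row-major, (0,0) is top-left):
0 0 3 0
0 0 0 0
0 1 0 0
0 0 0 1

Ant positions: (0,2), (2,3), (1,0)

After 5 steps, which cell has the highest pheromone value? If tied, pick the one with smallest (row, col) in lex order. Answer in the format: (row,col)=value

Step 1: ant0:(0,2)->E->(0,3) | ant1:(2,3)->S->(3,3) | ant2:(1,0)->N->(0,0)
  grid max=2 at (0,2)
Step 2: ant0:(0,3)->W->(0,2) | ant1:(3,3)->N->(2,3) | ant2:(0,0)->E->(0,1)
  grid max=3 at (0,2)
Step 3: ant0:(0,2)->W->(0,1) | ant1:(2,3)->S->(3,3) | ant2:(0,1)->E->(0,2)
  grid max=4 at (0,2)
Step 4: ant0:(0,1)->E->(0,2) | ant1:(3,3)->N->(2,3) | ant2:(0,2)->W->(0,1)
  grid max=5 at (0,2)
Step 5: ant0:(0,2)->W->(0,1) | ant1:(2,3)->S->(3,3) | ant2:(0,1)->E->(0,2)
  grid max=6 at (0,2)
Final grid:
  0 4 6 0
  0 0 0 0
  0 0 0 0
  0 0 0 2
Max pheromone 6 at (0,2)

Answer: (0,2)=6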